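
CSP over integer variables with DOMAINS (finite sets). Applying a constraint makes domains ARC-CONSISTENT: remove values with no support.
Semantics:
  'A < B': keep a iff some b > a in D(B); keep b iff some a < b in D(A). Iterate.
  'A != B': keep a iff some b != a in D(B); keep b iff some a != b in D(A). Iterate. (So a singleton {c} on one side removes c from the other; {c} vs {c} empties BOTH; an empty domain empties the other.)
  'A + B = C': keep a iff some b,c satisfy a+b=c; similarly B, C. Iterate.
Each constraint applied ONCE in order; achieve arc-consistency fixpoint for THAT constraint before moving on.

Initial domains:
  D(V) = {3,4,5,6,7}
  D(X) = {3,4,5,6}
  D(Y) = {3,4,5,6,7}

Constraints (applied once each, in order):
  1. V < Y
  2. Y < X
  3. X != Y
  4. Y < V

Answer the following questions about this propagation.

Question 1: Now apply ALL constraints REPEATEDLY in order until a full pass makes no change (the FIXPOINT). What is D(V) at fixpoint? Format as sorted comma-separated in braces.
Answer: {}

Derivation:
pass 0 (initial): D(V)={3,4,5,6,7}
pass 1: V {3,4,5,6,7}->{5,6}; X {3,4,5,6}->{5,6}; Y {3,4,5,6,7}->{4,5}
pass 2: V {5,6}->{}; X {5,6}->{}; Y {4,5}->{}
pass 3: no change
Fixpoint after 3 passes: D(V) = {}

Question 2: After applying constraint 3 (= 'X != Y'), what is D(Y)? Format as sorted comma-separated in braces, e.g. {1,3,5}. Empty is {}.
Answer: {4,5}

Derivation:
Constraint 1 (V < Y) on D(V)={3,4,5,6,7} D(Y)={3,4,5,6,7}: V {3,4,5,6,7}->{3,4,5,6}; Y {3,4,5,6,7}->{4,5,6,7}
Constraint 2 (Y < X) on D(Y)={4,5,6,7} D(X)={3,4,5,6}: Y {4,5,6,7}->{4,5}; X {3,4,5,6}->{5,6}
Constraint 3 (X != Y) on D(X)={5,6} D(Y)={4,5}: no change
So after constraint 3: D(Y) = {4,5}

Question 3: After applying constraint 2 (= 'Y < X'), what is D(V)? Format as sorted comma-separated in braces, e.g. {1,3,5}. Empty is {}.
Answer: {3,4,5,6}

Derivation:
Constraint 1 (V < Y) on D(V)={3,4,5,6,7} D(Y)={3,4,5,6,7}: V {3,4,5,6,7}->{3,4,5,6}; Y {3,4,5,6,7}->{4,5,6,7}
Constraint 2 (Y < X) on D(Y)={4,5,6,7} D(X)={3,4,5,6}: Y {4,5,6,7}->{4,5}; X {3,4,5,6}->{5,6}
So after constraint 2: D(V) = {3,4,5,6}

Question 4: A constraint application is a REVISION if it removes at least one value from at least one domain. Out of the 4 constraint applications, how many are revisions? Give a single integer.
Answer: 3

Derivation:
Constraint 1 (V < Y) on D(V)={3,4,5,6,7} D(Y)={3,4,5,6,7}: V {3,4,5,6,7}->{3,4,5,6}; Y {3,4,5,6,7}->{4,5,6,7} => REVISION
Constraint 2 (Y < X) on D(Y)={4,5,6,7} D(X)={3,4,5,6}: Y {4,5,6,7}->{4,5}; X {3,4,5,6}->{5,6} => REVISION
Constraint 3 (X != Y) on D(X)={5,6} D(Y)={4,5}: no change => not a revision
Constraint 4 (Y < V) on D(Y)={4,5} D(V)={3,4,5,6}: V {3,4,5,6}->{5,6} => REVISION
Total revisions = 3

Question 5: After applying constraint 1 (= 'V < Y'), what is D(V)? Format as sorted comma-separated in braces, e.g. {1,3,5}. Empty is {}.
Constraint 1 (V < Y) on D(V)={3,4,5,6,7} D(Y)={3,4,5,6,7}: V {3,4,5,6,7}->{3,4,5,6}; Y {3,4,5,6,7}->{4,5,6,7}
So after constraint 1: D(V) = {3,4,5,6}

Answer: {3,4,5,6}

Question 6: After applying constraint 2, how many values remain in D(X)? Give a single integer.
Constraint 1 (V < Y) on D(V)={3,4,5,6,7} D(Y)={3,4,5,6,7}: V {3,4,5,6,7}->{3,4,5,6}; Y {3,4,5,6,7}->{4,5,6,7}
Constraint 2 (Y < X) on D(Y)={4,5,6,7} D(X)={3,4,5,6}: Y {4,5,6,7}->{4,5}; X {3,4,5,6}->{5,6}
So after constraint 2: D(X)={5,6}, size = 2

Answer: 2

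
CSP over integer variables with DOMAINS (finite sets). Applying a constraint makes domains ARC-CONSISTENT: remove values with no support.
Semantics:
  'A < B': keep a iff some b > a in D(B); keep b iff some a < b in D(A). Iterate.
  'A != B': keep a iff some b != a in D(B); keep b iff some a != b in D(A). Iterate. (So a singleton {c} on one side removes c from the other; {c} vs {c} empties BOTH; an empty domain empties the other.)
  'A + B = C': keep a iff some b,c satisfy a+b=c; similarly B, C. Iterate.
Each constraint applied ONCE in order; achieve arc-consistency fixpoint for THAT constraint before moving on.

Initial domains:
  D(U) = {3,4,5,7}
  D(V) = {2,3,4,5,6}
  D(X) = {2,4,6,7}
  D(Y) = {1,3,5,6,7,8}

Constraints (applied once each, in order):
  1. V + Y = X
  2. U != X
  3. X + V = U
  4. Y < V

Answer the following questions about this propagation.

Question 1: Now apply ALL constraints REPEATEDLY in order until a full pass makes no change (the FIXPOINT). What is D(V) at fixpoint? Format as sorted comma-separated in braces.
pass 0 (initial): D(V)={2,3,4,5,6}
pass 1: U {3,4,5,7}->{7}; V {2,3,4,5,6}->{3}; X {2,4,6,7}->{4}; Y {1,3,5,6,7,8}->{1}
pass 2: no change
Fixpoint after 2 passes: D(V) = {3}

Answer: {3}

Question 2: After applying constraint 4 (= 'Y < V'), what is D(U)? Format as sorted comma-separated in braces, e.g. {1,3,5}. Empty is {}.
Constraint 1 (V + Y = X) on D(V)={2,3,4,5,6} D(Y)={1,3,5,6,7,8} D(X)={2,4,6,7}: Y {1,3,5,6,7,8}->{1,3,5}; X {2,4,6,7}->{4,6,7}
Constraint 2 (U != X) on D(U)={3,4,5,7} D(X)={4,6,7}: no change
Constraint 3 (X + V = U) on D(X)={4,6,7} D(V)={2,3,4,5,6} D(U)={3,4,5,7}: X {4,6,7}->{4}; V {2,3,4,5,6}->{3}; U {3,4,5,7}->{7}
Constraint 4 (Y < V) on D(Y)={1,3,5} D(V)={3}: Y {1,3,5}->{1}
So after constraint 4: D(U) = {7}

Answer: {7}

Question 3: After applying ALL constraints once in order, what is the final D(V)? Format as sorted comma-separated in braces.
Answer: {3}

Derivation:
Constraint 1 (V + Y = X) on D(V)={2,3,4,5,6} D(Y)={1,3,5,6,7,8} D(X)={2,4,6,7}: Y {1,3,5,6,7,8}->{1,3,5}; X {2,4,6,7}->{4,6,7}
Constraint 2 (U != X) on D(U)={3,4,5,7} D(X)={4,6,7}: no change
Constraint 3 (X + V = U) on D(X)={4,6,7} D(V)={2,3,4,5,6} D(U)={3,4,5,7}: X {4,6,7}->{4}; V {2,3,4,5,6}->{3}; U {3,4,5,7}->{7}
Constraint 4 (Y < V) on D(Y)={1,3,5} D(V)={3}: Y {1,3,5}->{1}
So after all 4 constraints: D(V) = {3}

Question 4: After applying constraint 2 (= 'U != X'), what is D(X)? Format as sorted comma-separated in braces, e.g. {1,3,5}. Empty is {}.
Constraint 1 (V + Y = X) on D(V)={2,3,4,5,6} D(Y)={1,3,5,6,7,8} D(X)={2,4,6,7}: Y {1,3,5,6,7,8}->{1,3,5}; X {2,4,6,7}->{4,6,7}
Constraint 2 (U != X) on D(U)={3,4,5,7} D(X)={4,6,7}: no change
So after constraint 2: D(X) = {4,6,7}

Answer: {4,6,7}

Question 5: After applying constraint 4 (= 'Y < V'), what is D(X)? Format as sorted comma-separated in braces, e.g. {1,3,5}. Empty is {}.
Answer: {4}

Derivation:
Constraint 1 (V + Y = X) on D(V)={2,3,4,5,6} D(Y)={1,3,5,6,7,8} D(X)={2,4,6,7}: Y {1,3,5,6,7,8}->{1,3,5}; X {2,4,6,7}->{4,6,7}
Constraint 2 (U != X) on D(U)={3,4,5,7} D(X)={4,6,7}: no change
Constraint 3 (X + V = U) on D(X)={4,6,7} D(V)={2,3,4,5,6} D(U)={3,4,5,7}: X {4,6,7}->{4}; V {2,3,4,5,6}->{3}; U {3,4,5,7}->{7}
Constraint 4 (Y < V) on D(Y)={1,3,5} D(V)={3}: Y {1,3,5}->{1}
So after constraint 4: D(X) = {4}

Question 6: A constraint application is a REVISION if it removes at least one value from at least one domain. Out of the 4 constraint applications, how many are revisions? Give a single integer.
Constraint 1 (V + Y = X) on D(V)={2,3,4,5,6} D(Y)={1,3,5,6,7,8} D(X)={2,4,6,7}: Y {1,3,5,6,7,8}->{1,3,5}; X {2,4,6,7}->{4,6,7} => REVISION
Constraint 2 (U != X) on D(U)={3,4,5,7} D(X)={4,6,7}: no change => not a revision
Constraint 3 (X + V = U) on D(X)={4,6,7} D(V)={2,3,4,5,6} D(U)={3,4,5,7}: X {4,6,7}->{4}; V {2,3,4,5,6}->{3}; U {3,4,5,7}->{7} => REVISION
Constraint 4 (Y < V) on D(Y)={1,3,5} D(V)={3}: Y {1,3,5}->{1} => REVISION
Total revisions = 3

Answer: 3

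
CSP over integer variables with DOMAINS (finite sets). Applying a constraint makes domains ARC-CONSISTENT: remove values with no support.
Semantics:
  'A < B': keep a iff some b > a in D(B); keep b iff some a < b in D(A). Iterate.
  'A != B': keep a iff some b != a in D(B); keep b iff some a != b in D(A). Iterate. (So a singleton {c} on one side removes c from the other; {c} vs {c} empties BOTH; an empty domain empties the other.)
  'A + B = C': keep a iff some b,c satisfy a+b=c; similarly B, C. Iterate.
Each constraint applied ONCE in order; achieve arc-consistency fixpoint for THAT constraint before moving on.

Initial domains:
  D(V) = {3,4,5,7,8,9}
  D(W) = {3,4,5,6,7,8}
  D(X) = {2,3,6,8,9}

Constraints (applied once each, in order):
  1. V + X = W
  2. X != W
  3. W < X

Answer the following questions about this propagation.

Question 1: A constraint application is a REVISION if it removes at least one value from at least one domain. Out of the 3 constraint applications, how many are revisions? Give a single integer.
Constraint 1 (V + X = W) on D(V)={3,4,5,7,8,9} D(X)={2,3,6,8,9} D(W)={3,4,5,6,7,8}: V {3,4,5,7,8,9}->{3,4,5}; X {2,3,6,8,9}->{2,3}; W {3,4,5,6,7,8}->{5,6,7,8} => REVISION
Constraint 2 (X != W) on D(X)={2,3} D(W)={5,6,7,8}: no change => not a revision
Constraint 3 (W < X) on D(W)={5,6,7,8} D(X)={2,3}: W {5,6,7,8}->{}; X {2,3}->{} => REVISION
Total revisions = 2

Answer: 2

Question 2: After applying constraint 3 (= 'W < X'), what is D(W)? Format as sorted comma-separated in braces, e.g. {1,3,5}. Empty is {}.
Answer: {}

Derivation:
Constraint 1 (V + X = W) on D(V)={3,4,5,7,8,9} D(X)={2,3,6,8,9} D(W)={3,4,5,6,7,8}: V {3,4,5,7,8,9}->{3,4,5}; X {2,3,6,8,9}->{2,3}; W {3,4,5,6,7,8}->{5,6,7,8}
Constraint 2 (X != W) on D(X)={2,3} D(W)={5,6,7,8}: no change
Constraint 3 (W < X) on D(W)={5,6,7,8} D(X)={2,3}: W {5,6,7,8}->{}; X {2,3}->{}
So after constraint 3: D(W) = {}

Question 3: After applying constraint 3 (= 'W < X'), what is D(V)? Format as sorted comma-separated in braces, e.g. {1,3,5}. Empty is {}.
Answer: {3,4,5}

Derivation:
Constraint 1 (V + X = W) on D(V)={3,4,5,7,8,9} D(X)={2,3,6,8,9} D(W)={3,4,5,6,7,8}: V {3,4,5,7,8,9}->{3,4,5}; X {2,3,6,8,9}->{2,3}; W {3,4,5,6,7,8}->{5,6,7,8}
Constraint 2 (X != W) on D(X)={2,3} D(W)={5,6,7,8}: no change
Constraint 3 (W < X) on D(W)={5,6,7,8} D(X)={2,3}: W {5,6,7,8}->{}; X {2,3}->{}
So after constraint 3: D(V) = {3,4,5}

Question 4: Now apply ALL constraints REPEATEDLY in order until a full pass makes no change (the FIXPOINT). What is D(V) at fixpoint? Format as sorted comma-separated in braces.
Answer: {}

Derivation:
pass 0 (initial): D(V)={3,4,5,7,8,9}
pass 1: V {3,4,5,7,8,9}->{3,4,5}; W {3,4,5,6,7,8}->{}; X {2,3,6,8,9}->{}
pass 2: V {3,4,5}->{}
pass 3: no change
Fixpoint after 3 passes: D(V) = {}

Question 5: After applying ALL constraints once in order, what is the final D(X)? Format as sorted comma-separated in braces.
Answer: {}

Derivation:
Constraint 1 (V + X = W) on D(V)={3,4,5,7,8,9} D(X)={2,3,6,8,9} D(W)={3,4,5,6,7,8}: V {3,4,5,7,8,9}->{3,4,5}; X {2,3,6,8,9}->{2,3}; W {3,4,5,6,7,8}->{5,6,7,8}
Constraint 2 (X != W) on D(X)={2,3} D(W)={5,6,7,8}: no change
Constraint 3 (W < X) on D(W)={5,6,7,8} D(X)={2,3}: W {5,6,7,8}->{}; X {2,3}->{}
So after all 3 constraints: D(X) = {}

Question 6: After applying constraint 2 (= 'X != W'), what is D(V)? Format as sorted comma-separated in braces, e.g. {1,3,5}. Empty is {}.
Answer: {3,4,5}

Derivation:
Constraint 1 (V + X = W) on D(V)={3,4,5,7,8,9} D(X)={2,3,6,8,9} D(W)={3,4,5,6,7,8}: V {3,4,5,7,8,9}->{3,4,5}; X {2,3,6,8,9}->{2,3}; W {3,4,5,6,7,8}->{5,6,7,8}
Constraint 2 (X != W) on D(X)={2,3} D(W)={5,6,7,8}: no change
So after constraint 2: D(V) = {3,4,5}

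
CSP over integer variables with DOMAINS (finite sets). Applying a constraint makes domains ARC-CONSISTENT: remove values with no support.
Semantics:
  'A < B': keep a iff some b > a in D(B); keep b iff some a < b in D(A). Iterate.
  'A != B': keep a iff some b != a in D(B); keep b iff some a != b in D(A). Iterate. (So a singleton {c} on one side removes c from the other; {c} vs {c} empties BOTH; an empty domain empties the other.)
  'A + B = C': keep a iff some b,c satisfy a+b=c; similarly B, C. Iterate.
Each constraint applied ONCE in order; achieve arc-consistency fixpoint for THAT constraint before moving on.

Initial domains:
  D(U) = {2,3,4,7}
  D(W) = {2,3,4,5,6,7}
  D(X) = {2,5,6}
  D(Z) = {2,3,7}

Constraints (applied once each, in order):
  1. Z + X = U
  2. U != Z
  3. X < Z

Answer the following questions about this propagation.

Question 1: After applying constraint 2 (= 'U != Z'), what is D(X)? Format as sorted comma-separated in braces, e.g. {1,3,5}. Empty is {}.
Answer: {2,5}

Derivation:
Constraint 1 (Z + X = U) on D(Z)={2,3,7} D(X)={2,5,6} D(U)={2,3,4,7}: Z {2,3,7}->{2}; X {2,5,6}->{2,5}; U {2,3,4,7}->{4,7}
Constraint 2 (U != Z) on D(U)={4,7} D(Z)={2}: no change
So after constraint 2: D(X) = {2,5}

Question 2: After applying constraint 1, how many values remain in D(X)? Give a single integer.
Constraint 1 (Z + X = U) on D(Z)={2,3,7} D(X)={2,5,6} D(U)={2,3,4,7}: Z {2,3,7}->{2}; X {2,5,6}->{2,5}; U {2,3,4,7}->{4,7}
So after constraint 1: D(X)={2,5}, size = 2

Answer: 2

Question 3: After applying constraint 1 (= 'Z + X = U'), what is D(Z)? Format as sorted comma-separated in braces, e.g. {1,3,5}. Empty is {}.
Answer: {2}

Derivation:
Constraint 1 (Z + X = U) on D(Z)={2,3,7} D(X)={2,5,6} D(U)={2,3,4,7}: Z {2,3,7}->{2}; X {2,5,6}->{2,5}; U {2,3,4,7}->{4,7}
So after constraint 1: D(Z) = {2}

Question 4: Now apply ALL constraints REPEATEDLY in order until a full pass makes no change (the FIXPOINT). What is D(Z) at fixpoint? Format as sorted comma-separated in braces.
Answer: {}

Derivation:
pass 0 (initial): D(Z)={2,3,7}
pass 1: U {2,3,4,7}->{4,7}; X {2,5,6}->{}; Z {2,3,7}->{}
pass 2: U {4,7}->{}
pass 3: no change
Fixpoint after 3 passes: D(Z) = {}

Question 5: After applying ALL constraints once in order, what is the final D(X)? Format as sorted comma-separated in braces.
Answer: {}

Derivation:
Constraint 1 (Z + X = U) on D(Z)={2,3,7} D(X)={2,5,6} D(U)={2,3,4,7}: Z {2,3,7}->{2}; X {2,5,6}->{2,5}; U {2,3,4,7}->{4,7}
Constraint 2 (U != Z) on D(U)={4,7} D(Z)={2}: no change
Constraint 3 (X < Z) on D(X)={2,5} D(Z)={2}: X {2,5}->{}; Z {2}->{}
So after all 3 constraints: D(X) = {}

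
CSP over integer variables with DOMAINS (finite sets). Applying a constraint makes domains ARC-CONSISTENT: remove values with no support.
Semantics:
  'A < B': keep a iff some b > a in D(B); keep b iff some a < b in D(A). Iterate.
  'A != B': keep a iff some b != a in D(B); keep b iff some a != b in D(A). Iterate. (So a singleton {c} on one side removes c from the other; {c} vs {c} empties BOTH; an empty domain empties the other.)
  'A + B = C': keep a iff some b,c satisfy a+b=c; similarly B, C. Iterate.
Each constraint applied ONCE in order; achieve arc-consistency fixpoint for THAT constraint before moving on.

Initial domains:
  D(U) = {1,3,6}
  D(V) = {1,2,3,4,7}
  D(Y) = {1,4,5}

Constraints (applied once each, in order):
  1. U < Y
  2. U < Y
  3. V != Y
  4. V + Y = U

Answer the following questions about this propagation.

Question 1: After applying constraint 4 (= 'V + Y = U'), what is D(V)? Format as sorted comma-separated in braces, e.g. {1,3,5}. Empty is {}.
Answer: {}

Derivation:
Constraint 1 (U < Y) on D(U)={1,3,6} D(Y)={1,4,5}: U {1,3,6}->{1,3}; Y {1,4,5}->{4,5}
Constraint 2 (U < Y) on D(U)={1,3} D(Y)={4,5}: no change
Constraint 3 (V != Y) on D(V)={1,2,3,4,7} D(Y)={4,5}: no change
Constraint 4 (V + Y = U) on D(V)={1,2,3,4,7} D(Y)={4,5} D(U)={1,3}: V {1,2,3,4,7}->{}; Y {4,5}->{}; U {1,3}->{}
So after constraint 4: D(V) = {}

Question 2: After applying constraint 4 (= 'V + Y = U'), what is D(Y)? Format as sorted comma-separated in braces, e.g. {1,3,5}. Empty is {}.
Constraint 1 (U < Y) on D(U)={1,3,6} D(Y)={1,4,5}: U {1,3,6}->{1,3}; Y {1,4,5}->{4,5}
Constraint 2 (U < Y) on D(U)={1,3} D(Y)={4,5}: no change
Constraint 3 (V != Y) on D(V)={1,2,3,4,7} D(Y)={4,5}: no change
Constraint 4 (V + Y = U) on D(V)={1,2,3,4,7} D(Y)={4,5} D(U)={1,3}: V {1,2,3,4,7}->{}; Y {4,5}->{}; U {1,3}->{}
So after constraint 4: D(Y) = {}

Answer: {}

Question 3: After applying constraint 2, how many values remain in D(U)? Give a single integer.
Constraint 1 (U < Y) on D(U)={1,3,6} D(Y)={1,4,5}: U {1,3,6}->{1,3}; Y {1,4,5}->{4,5}
Constraint 2 (U < Y) on D(U)={1,3} D(Y)={4,5}: no change
So after constraint 2: D(U)={1,3}, size = 2

Answer: 2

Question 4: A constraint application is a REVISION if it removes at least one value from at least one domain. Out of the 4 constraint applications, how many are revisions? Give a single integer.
Constraint 1 (U < Y) on D(U)={1,3,6} D(Y)={1,4,5}: U {1,3,6}->{1,3}; Y {1,4,5}->{4,5} => REVISION
Constraint 2 (U < Y) on D(U)={1,3} D(Y)={4,5}: no change => not a revision
Constraint 3 (V != Y) on D(V)={1,2,3,4,7} D(Y)={4,5}: no change => not a revision
Constraint 4 (V + Y = U) on D(V)={1,2,3,4,7} D(Y)={4,5} D(U)={1,3}: V {1,2,3,4,7}->{}; Y {4,5}->{}; U {1,3}->{} => REVISION
Total revisions = 2

Answer: 2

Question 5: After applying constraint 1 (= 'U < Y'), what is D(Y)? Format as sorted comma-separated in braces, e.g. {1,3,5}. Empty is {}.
Constraint 1 (U < Y) on D(U)={1,3,6} D(Y)={1,4,5}: U {1,3,6}->{1,3}; Y {1,4,5}->{4,5}
So after constraint 1: D(Y) = {4,5}

Answer: {4,5}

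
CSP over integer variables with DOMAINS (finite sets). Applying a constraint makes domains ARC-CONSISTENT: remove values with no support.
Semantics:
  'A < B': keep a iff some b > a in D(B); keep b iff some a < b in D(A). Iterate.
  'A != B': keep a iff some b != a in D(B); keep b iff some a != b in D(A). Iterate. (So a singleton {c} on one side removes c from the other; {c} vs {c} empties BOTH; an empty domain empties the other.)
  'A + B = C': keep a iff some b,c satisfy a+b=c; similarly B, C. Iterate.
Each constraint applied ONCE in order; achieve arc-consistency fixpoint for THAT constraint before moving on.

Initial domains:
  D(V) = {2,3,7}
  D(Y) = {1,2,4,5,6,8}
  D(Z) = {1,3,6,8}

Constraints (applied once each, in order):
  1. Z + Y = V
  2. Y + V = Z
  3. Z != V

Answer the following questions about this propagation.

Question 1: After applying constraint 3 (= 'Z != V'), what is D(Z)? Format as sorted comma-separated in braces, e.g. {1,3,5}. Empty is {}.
Constraint 1 (Z + Y = V) on D(Z)={1,3,6,8} D(Y)={1,2,4,5,6,8} D(V)={2,3,7}: Z {1,3,6,8}->{1,3,6}; Y {1,2,4,5,6,8}->{1,2,4,6}
Constraint 2 (Y + V = Z) on D(Y)={1,2,4,6} D(V)={2,3,7} D(Z)={1,3,6}: Y {1,2,4,6}->{1,4}; V {2,3,7}->{2}; Z {1,3,6}->{3,6}
Constraint 3 (Z != V) on D(Z)={3,6} D(V)={2}: no change
So after constraint 3: D(Z) = {3,6}

Answer: {3,6}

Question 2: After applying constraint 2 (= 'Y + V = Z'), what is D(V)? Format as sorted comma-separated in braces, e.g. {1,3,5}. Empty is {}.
Constraint 1 (Z + Y = V) on D(Z)={1,3,6,8} D(Y)={1,2,4,5,6,8} D(V)={2,3,7}: Z {1,3,6,8}->{1,3,6}; Y {1,2,4,5,6,8}->{1,2,4,6}
Constraint 2 (Y + V = Z) on D(Y)={1,2,4,6} D(V)={2,3,7} D(Z)={1,3,6}: Y {1,2,4,6}->{1,4}; V {2,3,7}->{2}; Z {1,3,6}->{3,6}
So after constraint 2: D(V) = {2}

Answer: {2}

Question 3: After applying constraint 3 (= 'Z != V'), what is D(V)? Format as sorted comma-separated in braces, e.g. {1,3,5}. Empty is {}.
Answer: {2}

Derivation:
Constraint 1 (Z + Y = V) on D(Z)={1,3,6,8} D(Y)={1,2,4,5,6,8} D(V)={2,3,7}: Z {1,3,6,8}->{1,3,6}; Y {1,2,4,5,6,8}->{1,2,4,6}
Constraint 2 (Y + V = Z) on D(Y)={1,2,4,6} D(V)={2,3,7} D(Z)={1,3,6}: Y {1,2,4,6}->{1,4}; V {2,3,7}->{2}; Z {1,3,6}->{3,6}
Constraint 3 (Z != V) on D(Z)={3,6} D(V)={2}: no change
So after constraint 3: D(V) = {2}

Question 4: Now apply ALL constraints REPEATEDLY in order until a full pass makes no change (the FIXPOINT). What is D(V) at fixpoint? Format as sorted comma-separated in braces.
pass 0 (initial): D(V)={2,3,7}
pass 1: V {2,3,7}->{2}; Y {1,2,4,5,6,8}->{1,4}; Z {1,3,6,8}->{3,6}
pass 2: V {2}->{}; Y {1,4}->{}; Z {3,6}->{}
pass 3: no change
Fixpoint after 3 passes: D(V) = {}

Answer: {}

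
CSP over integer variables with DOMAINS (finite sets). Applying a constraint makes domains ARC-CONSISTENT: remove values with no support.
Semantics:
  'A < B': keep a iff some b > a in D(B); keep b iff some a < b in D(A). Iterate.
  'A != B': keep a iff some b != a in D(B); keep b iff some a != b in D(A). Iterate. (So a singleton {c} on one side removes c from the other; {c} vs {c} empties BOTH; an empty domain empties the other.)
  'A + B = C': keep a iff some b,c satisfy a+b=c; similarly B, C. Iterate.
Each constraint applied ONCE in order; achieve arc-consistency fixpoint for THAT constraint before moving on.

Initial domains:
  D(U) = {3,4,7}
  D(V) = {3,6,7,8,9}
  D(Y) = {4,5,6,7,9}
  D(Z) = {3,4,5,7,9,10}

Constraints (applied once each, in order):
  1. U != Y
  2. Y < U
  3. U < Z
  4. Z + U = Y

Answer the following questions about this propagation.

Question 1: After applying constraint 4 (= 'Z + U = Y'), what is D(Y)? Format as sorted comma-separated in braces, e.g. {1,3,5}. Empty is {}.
Answer: {}

Derivation:
Constraint 1 (U != Y) on D(U)={3,4,7} D(Y)={4,5,6,7,9}: no change
Constraint 2 (Y < U) on D(Y)={4,5,6,7,9} D(U)={3,4,7}: Y {4,5,6,7,9}->{4,5,6}; U {3,4,7}->{7}
Constraint 3 (U < Z) on D(U)={7} D(Z)={3,4,5,7,9,10}: Z {3,4,5,7,9,10}->{9,10}
Constraint 4 (Z + U = Y) on D(Z)={9,10} D(U)={7} D(Y)={4,5,6}: Z {9,10}->{}; U {7}->{}; Y {4,5,6}->{}
So after constraint 4: D(Y) = {}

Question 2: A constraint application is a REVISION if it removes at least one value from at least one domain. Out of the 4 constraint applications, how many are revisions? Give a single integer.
Answer: 3

Derivation:
Constraint 1 (U != Y) on D(U)={3,4,7} D(Y)={4,5,6,7,9}: no change => not a revision
Constraint 2 (Y < U) on D(Y)={4,5,6,7,9} D(U)={3,4,7}: Y {4,5,6,7,9}->{4,5,6}; U {3,4,7}->{7} => REVISION
Constraint 3 (U < Z) on D(U)={7} D(Z)={3,4,5,7,9,10}: Z {3,4,5,7,9,10}->{9,10} => REVISION
Constraint 4 (Z + U = Y) on D(Z)={9,10} D(U)={7} D(Y)={4,5,6}: Z {9,10}->{}; U {7}->{}; Y {4,5,6}->{} => REVISION
Total revisions = 3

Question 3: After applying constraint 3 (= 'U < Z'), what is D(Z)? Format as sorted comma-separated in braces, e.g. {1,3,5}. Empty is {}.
Answer: {9,10}

Derivation:
Constraint 1 (U != Y) on D(U)={3,4,7} D(Y)={4,5,6,7,9}: no change
Constraint 2 (Y < U) on D(Y)={4,5,6,7,9} D(U)={3,4,7}: Y {4,5,6,7,9}->{4,5,6}; U {3,4,7}->{7}
Constraint 3 (U < Z) on D(U)={7} D(Z)={3,4,5,7,9,10}: Z {3,4,5,7,9,10}->{9,10}
So after constraint 3: D(Z) = {9,10}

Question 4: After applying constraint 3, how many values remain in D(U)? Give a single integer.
Constraint 1 (U != Y) on D(U)={3,4,7} D(Y)={4,5,6,7,9}: no change
Constraint 2 (Y < U) on D(Y)={4,5,6,7,9} D(U)={3,4,7}: Y {4,5,6,7,9}->{4,5,6}; U {3,4,7}->{7}
Constraint 3 (U < Z) on D(U)={7} D(Z)={3,4,5,7,9,10}: Z {3,4,5,7,9,10}->{9,10}
So after constraint 3: D(U)={7}, size = 1

Answer: 1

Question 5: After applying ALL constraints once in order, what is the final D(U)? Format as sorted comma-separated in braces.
Answer: {}

Derivation:
Constraint 1 (U != Y) on D(U)={3,4,7} D(Y)={4,5,6,7,9}: no change
Constraint 2 (Y < U) on D(Y)={4,5,6,7,9} D(U)={3,4,7}: Y {4,5,6,7,9}->{4,5,6}; U {3,4,7}->{7}
Constraint 3 (U < Z) on D(U)={7} D(Z)={3,4,5,7,9,10}: Z {3,4,5,7,9,10}->{9,10}
Constraint 4 (Z + U = Y) on D(Z)={9,10} D(U)={7} D(Y)={4,5,6}: Z {9,10}->{}; U {7}->{}; Y {4,5,6}->{}
So after all 4 constraints: D(U) = {}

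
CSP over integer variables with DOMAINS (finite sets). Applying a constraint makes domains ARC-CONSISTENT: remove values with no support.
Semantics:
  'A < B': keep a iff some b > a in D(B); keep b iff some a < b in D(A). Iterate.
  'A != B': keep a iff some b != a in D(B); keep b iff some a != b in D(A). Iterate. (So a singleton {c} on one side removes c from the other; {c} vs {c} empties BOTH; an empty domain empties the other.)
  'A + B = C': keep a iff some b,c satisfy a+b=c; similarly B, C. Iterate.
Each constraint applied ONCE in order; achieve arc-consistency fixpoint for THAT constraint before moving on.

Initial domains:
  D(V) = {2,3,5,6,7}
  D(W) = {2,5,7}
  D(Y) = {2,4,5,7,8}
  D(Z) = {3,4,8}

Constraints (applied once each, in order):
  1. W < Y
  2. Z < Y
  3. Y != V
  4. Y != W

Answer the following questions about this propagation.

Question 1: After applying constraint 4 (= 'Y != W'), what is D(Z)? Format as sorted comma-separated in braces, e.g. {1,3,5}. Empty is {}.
Answer: {3,4}

Derivation:
Constraint 1 (W < Y) on D(W)={2,5,7} D(Y)={2,4,5,7,8}: Y {2,4,5,7,8}->{4,5,7,8}
Constraint 2 (Z < Y) on D(Z)={3,4,8} D(Y)={4,5,7,8}: Z {3,4,8}->{3,4}
Constraint 3 (Y != V) on D(Y)={4,5,7,8} D(V)={2,3,5,6,7}: no change
Constraint 4 (Y != W) on D(Y)={4,5,7,8} D(W)={2,5,7}: no change
So after constraint 4: D(Z) = {3,4}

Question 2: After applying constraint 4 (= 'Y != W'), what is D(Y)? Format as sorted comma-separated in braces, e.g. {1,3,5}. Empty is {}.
Constraint 1 (W < Y) on D(W)={2,5,7} D(Y)={2,4,5,7,8}: Y {2,4,5,7,8}->{4,5,7,8}
Constraint 2 (Z < Y) on D(Z)={3,4,8} D(Y)={4,5,7,8}: Z {3,4,8}->{3,4}
Constraint 3 (Y != V) on D(Y)={4,5,7,8} D(V)={2,3,5,6,7}: no change
Constraint 4 (Y != W) on D(Y)={4,5,7,8} D(W)={2,5,7}: no change
So after constraint 4: D(Y) = {4,5,7,8}

Answer: {4,5,7,8}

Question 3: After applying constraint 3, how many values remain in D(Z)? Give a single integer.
Answer: 2

Derivation:
Constraint 1 (W < Y) on D(W)={2,5,7} D(Y)={2,4,5,7,8}: Y {2,4,5,7,8}->{4,5,7,8}
Constraint 2 (Z < Y) on D(Z)={3,4,8} D(Y)={4,5,7,8}: Z {3,4,8}->{3,4}
Constraint 3 (Y != V) on D(Y)={4,5,7,8} D(V)={2,3,5,6,7}: no change
So after constraint 3: D(Z)={3,4}, size = 2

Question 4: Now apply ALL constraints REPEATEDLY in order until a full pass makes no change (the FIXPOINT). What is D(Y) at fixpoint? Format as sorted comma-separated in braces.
Answer: {4,5,7,8}

Derivation:
pass 0 (initial): D(Y)={2,4,5,7,8}
pass 1: Y {2,4,5,7,8}->{4,5,7,8}; Z {3,4,8}->{3,4}
pass 2: no change
Fixpoint after 2 passes: D(Y) = {4,5,7,8}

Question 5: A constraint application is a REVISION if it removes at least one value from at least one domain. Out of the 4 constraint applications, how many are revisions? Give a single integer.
Answer: 2

Derivation:
Constraint 1 (W < Y) on D(W)={2,5,7} D(Y)={2,4,5,7,8}: Y {2,4,5,7,8}->{4,5,7,8} => REVISION
Constraint 2 (Z < Y) on D(Z)={3,4,8} D(Y)={4,5,7,8}: Z {3,4,8}->{3,4} => REVISION
Constraint 3 (Y != V) on D(Y)={4,5,7,8} D(V)={2,3,5,6,7}: no change => not a revision
Constraint 4 (Y != W) on D(Y)={4,5,7,8} D(W)={2,5,7}: no change => not a revision
Total revisions = 2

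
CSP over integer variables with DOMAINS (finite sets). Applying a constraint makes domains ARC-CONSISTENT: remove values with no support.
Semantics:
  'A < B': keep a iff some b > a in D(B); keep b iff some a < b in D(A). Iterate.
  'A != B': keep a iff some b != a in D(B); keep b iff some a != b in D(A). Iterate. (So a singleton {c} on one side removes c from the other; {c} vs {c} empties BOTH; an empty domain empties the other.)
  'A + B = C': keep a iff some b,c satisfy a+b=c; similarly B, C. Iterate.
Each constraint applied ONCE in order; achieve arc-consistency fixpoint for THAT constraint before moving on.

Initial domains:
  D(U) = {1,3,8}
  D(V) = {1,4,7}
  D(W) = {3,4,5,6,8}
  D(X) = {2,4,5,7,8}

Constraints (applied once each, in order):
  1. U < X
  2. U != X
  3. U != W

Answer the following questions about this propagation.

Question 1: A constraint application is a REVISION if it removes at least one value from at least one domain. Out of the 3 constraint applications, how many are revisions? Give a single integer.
Answer: 1

Derivation:
Constraint 1 (U < X) on D(U)={1,3,8} D(X)={2,4,5,7,8}: U {1,3,8}->{1,3} => REVISION
Constraint 2 (U != X) on D(U)={1,3} D(X)={2,4,5,7,8}: no change => not a revision
Constraint 3 (U != W) on D(U)={1,3} D(W)={3,4,5,6,8}: no change => not a revision
Total revisions = 1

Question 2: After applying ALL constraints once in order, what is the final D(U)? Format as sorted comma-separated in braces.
Constraint 1 (U < X) on D(U)={1,3,8} D(X)={2,4,5,7,8}: U {1,3,8}->{1,3}
Constraint 2 (U != X) on D(U)={1,3} D(X)={2,4,5,7,8}: no change
Constraint 3 (U != W) on D(U)={1,3} D(W)={3,4,5,6,8}: no change
So after all 3 constraints: D(U) = {1,3}

Answer: {1,3}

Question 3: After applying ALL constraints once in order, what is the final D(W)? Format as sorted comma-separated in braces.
Answer: {3,4,5,6,8}

Derivation:
Constraint 1 (U < X) on D(U)={1,3,8} D(X)={2,4,5,7,8}: U {1,3,8}->{1,3}
Constraint 2 (U != X) on D(U)={1,3} D(X)={2,4,5,7,8}: no change
Constraint 3 (U != W) on D(U)={1,3} D(W)={3,4,5,6,8}: no change
So after all 3 constraints: D(W) = {3,4,5,6,8}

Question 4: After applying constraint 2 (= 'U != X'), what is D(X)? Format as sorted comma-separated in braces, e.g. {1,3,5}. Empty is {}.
Constraint 1 (U < X) on D(U)={1,3,8} D(X)={2,4,5,7,8}: U {1,3,8}->{1,3}
Constraint 2 (U != X) on D(U)={1,3} D(X)={2,4,5,7,8}: no change
So after constraint 2: D(X) = {2,4,5,7,8}

Answer: {2,4,5,7,8}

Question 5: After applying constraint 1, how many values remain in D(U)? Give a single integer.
Answer: 2

Derivation:
Constraint 1 (U < X) on D(U)={1,3,8} D(X)={2,4,5,7,8}: U {1,3,8}->{1,3}
So after constraint 1: D(U)={1,3}, size = 2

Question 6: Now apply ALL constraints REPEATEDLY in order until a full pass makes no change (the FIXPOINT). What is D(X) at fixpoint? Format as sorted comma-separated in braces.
Answer: {2,4,5,7,8}

Derivation:
pass 0 (initial): D(X)={2,4,5,7,8}
pass 1: U {1,3,8}->{1,3}
pass 2: no change
Fixpoint after 2 passes: D(X) = {2,4,5,7,8}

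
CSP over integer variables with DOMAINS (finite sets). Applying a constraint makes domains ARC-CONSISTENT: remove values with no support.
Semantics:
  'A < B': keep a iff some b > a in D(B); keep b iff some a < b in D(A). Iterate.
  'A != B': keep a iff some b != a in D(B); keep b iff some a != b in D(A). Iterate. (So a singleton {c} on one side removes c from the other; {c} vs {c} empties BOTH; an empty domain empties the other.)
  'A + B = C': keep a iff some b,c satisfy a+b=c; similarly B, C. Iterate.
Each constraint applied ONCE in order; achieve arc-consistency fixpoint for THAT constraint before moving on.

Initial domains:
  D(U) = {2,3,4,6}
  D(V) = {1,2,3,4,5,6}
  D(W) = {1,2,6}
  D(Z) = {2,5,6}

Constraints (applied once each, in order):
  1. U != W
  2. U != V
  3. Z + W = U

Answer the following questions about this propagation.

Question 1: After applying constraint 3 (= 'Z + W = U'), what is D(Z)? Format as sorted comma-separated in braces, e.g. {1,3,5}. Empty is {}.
Constraint 1 (U != W) on D(U)={2,3,4,6} D(W)={1,2,6}: no change
Constraint 2 (U != V) on D(U)={2,3,4,6} D(V)={1,2,3,4,5,6}: no change
Constraint 3 (Z + W = U) on D(Z)={2,5,6} D(W)={1,2,6} D(U)={2,3,4,6}: Z {2,5,6}->{2,5}; W {1,2,6}->{1,2}; U {2,3,4,6}->{3,4,6}
So after constraint 3: D(Z) = {2,5}

Answer: {2,5}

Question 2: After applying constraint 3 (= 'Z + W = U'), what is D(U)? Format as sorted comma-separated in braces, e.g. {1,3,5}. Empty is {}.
Constraint 1 (U != W) on D(U)={2,3,4,6} D(W)={1,2,6}: no change
Constraint 2 (U != V) on D(U)={2,3,4,6} D(V)={1,2,3,4,5,6}: no change
Constraint 3 (Z + W = U) on D(Z)={2,5,6} D(W)={1,2,6} D(U)={2,3,4,6}: Z {2,5,6}->{2,5}; W {1,2,6}->{1,2}; U {2,3,4,6}->{3,4,6}
So after constraint 3: D(U) = {3,4,6}

Answer: {3,4,6}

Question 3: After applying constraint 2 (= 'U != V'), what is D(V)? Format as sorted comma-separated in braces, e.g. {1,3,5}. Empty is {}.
Constraint 1 (U != W) on D(U)={2,3,4,6} D(W)={1,2,6}: no change
Constraint 2 (U != V) on D(U)={2,3,4,6} D(V)={1,2,3,4,5,6}: no change
So after constraint 2: D(V) = {1,2,3,4,5,6}

Answer: {1,2,3,4,5,6}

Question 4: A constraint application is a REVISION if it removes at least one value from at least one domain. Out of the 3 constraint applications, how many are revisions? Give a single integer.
Constraint 1 (U != W) on D(U)={2,3,4,6} D(W)={1,2,6}: no change => not a revision
Constraint 2 (U != V) on D(U)={2,3,4,6} D(V)={1,2,3,4,5,6}: no change => not a revision
Constraint 3 (Z + W = U) on D(Z)={2,5,6} D(W)={1,2,6} D(U)={2,3,4,6}: Z {2,5,6}->{2,5}; W {1,2,6}->{1,2}; U {2,3,4,6}->{3,4,6} => REVISION
Total revisions = 1

Answer: 1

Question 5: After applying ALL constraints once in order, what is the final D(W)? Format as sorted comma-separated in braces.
Answer: {1,2}

Derivation:
Constraint 1 (U != W) on D(U)={2,3,4,6} D(W)={1,2,6}: no change
Constraint 2 (U != V) on D(U)={2,3,4,6} D(V)={1,2,3,4,5,6}: no change
Constraint 3 (Z + W = U) on D(Z)={2,5,6} D(W)={1,2,6} D(U)={2,3,4,6}: Z {2,5,6}->{2,5}; W {1,2,6}->{1,2}; U {2,3,4,6}->{3,4,6}
So after all 3 constraints: D(W) = {1,2}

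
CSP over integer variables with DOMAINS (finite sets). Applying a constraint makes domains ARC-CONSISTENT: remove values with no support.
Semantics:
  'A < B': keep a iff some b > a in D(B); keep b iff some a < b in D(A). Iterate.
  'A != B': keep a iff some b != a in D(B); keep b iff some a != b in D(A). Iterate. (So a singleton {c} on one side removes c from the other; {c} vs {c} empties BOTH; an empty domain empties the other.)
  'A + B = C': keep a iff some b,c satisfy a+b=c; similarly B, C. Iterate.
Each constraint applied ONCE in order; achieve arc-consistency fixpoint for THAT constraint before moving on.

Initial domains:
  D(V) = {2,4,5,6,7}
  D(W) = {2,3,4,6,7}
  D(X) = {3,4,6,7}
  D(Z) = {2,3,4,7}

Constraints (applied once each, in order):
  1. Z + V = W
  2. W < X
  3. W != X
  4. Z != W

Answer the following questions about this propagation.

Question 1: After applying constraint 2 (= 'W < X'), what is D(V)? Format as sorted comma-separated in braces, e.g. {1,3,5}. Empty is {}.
Constraint 1 (Z + V = W) on D(Z)={2,3,4,7} D(V)={2,4,5,6,7} D(W)={2,3,4,6,7}: Z {2,3,4,7}->{2,3,4}; V {2,4,5,6,7}->{2,4,5}; W {2,3,4,6,7}->{4,6,7}
Constraint 2 (W < X) on D(W)={4,6,7} D(X)={3,4,6,7}: W {4,6,7}->{4,6}; X {3,4,6,7}->{6,7}
So after constraint 2: D(V) = {2,4,5}

Answer: {2,4,5}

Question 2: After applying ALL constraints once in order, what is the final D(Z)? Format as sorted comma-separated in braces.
Constraint 1 (Z + V = W) on D(Z)={2,3,4,7} D(V)={2,4,5,6,7} D(W)={2,3,4,6,7}: Z {2,3,4,7}->{2,3,4}; V {2,4,5,6,7}->{2,4,5}; W {2,3,4,6,7}->{4,6,7}
Constraint 2 (W < X) on D(W)={4,6,7} D(X)={3,4,6,7}: W {4,6,7}->{4,6}; X {3,4,6,7}->{6,7}
Constraint 3 (W != X) on D(W)={4,6} D(X)={6,7}: no change
Constraint 4 (Z != W) on D(Z)={2,3,4} D(W)={4,6}: no change
So after all 4 constraints: D(Z) = {2,3,4}

Answer: {2,3,4}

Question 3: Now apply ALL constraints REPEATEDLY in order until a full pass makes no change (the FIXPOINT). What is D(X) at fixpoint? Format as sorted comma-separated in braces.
Answer: {6,7}

Derivation:
pass 0 (initial): D(X)={3,4,6,7}
pass 1: V {2,4,5,6,7}->{2,4,5}; W {2,3,4,6,7}->{4,6}; X {3,4,6,7}->{6,7}; Z {2,3,4,7}->{2,3,4}
pass 2: V {2,4,5}->{2,4}; Z {2,3,4}->{2,4}
pass 3: no change
Fixpoint after 3 passes: D(X) = {6,7}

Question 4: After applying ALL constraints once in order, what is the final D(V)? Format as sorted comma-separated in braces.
Answer: {2,4,5}

Derivation:
Constraint 1 (Z + V = W) on D(Z)={2,3,4,7} D(V)={2,4,5,6,7} D(W)={2,3,4,6,7}: Z {2,3,4,7}->{2,3,4}; V {2,4,5,6,7}->{2,4,5}; W {2,3,4,6,7}->{4,6,7}
Constraint 2 (W < X) on D(W)={4,6,7} D(X)={3,4,6,7}: W {4,6,7}->{4,6}; X {3,4,6,7}->{6,7}
Constraint 3 (W != X) on D(W)={4,6} D(X)={6,7}: no change
Constraint 4 (Z != W) on D(Z)={2,3,4} D(W)={4,6}: no change
So after all 4 constraints: D(V) = {2,4,5}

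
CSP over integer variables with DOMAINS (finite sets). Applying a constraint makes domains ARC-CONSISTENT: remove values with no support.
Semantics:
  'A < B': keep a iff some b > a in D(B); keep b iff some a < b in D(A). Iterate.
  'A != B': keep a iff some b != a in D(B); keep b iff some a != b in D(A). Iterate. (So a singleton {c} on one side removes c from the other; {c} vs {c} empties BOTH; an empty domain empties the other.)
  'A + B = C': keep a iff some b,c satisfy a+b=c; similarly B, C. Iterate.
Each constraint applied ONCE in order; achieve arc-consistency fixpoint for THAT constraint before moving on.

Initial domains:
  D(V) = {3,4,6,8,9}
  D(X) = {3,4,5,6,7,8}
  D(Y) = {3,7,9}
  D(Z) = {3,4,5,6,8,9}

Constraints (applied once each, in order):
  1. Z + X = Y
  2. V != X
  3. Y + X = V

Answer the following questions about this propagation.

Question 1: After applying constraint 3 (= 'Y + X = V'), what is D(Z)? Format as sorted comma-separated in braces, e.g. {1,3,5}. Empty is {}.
Constraint 1 (Z + X = Y) on D(Z)={3,4,5,6,8,9} D(X)={3,4,5,6,7,8} D(Y)={3,7,9}: Z {3,4,5,6,8,9}->{3,4,5,6}; X {3,4,5,6,7,8}->{3,4,5,6}; Y {3,7,9}->{7,9}
Constraint 2 (V != X) on D(V)={3,4,6,8,9} D(X)={3,4,5,6}: no change
Constraint 3 (Y + X = V) on D(Y)={7,9} D(X)={3,4,5,6} D(V)={3,4,6,8,9}: Y {7,9}->{}; X {3,4,5,6}->{}; V {3,4,6,8,9}->{}
So after constraint 3: D(Z) = {3,4,5,6}

Answer: {3,4,5,6}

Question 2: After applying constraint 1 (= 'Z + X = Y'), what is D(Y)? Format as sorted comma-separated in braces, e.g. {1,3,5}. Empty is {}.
Answer: {7,9}

Derivation:
Constraint 1 (Z + X = Y) on D(Z)={3,4,5,6,8,9} D(X)={3,4,5,6,7,8} D(Y)={3,7,9}: Z {3,4,5,6,8,9}->{3,4,5,6}; X {3,4,5,6,7,8}->{3,4,5,6}; Y {3,7,9}->{7,9}
So after constraint 1: D(Y) = {7,9}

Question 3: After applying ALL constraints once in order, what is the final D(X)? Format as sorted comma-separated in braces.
Answer: {}

Derivation:
Constraint 1 (Z + X = Y) on D(Z)={3,4,5,6,8,9} D(X)={3,4,5,6,7,8} D(Y)={3,7,9}: Z {3,4,5,6,8,9}->{3,4,5,6}; X {3,4,5,6,7,8}->{3,4,5,6}; Y {3,7,9}->{7,9}
Constraint 2 (V != X) on D(V)={3,4,6,8,9} D(X)={3,4,5,6}: no change
Constraint 3 (Y + X = V) on D(Y)={7,9} D(X)={3,4,5,6} D(V)={3,4,6,8,9}: Y {7,9}->{}; X {3,4,5,6}->{}; V {3,4,6,8,9}->{}
So after all 3 constraints: D(X) = {}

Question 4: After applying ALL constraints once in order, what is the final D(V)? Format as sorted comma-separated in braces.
Constraint 1 (Z + X = Y) on D(Z)={3,4,5,6,8,9} D(X)={3,4,5,6,7,8} D(Y)={3,7,9}: Z {3,4,5,6,8,9}->{3,4,5,6}; X {3,4,5,6,7,8}->{3,4,5,6}; Y {3,7,9}->{7,9}
Constraint 2 (V != X) on D(V)={3,4,6,8,9} D(X)={3,4,5,6}: no change
Constraint 3 (Y + X = V) on D(Y)={7,9} D(X)={3,4,5,6} D(V)={3,4,6,8,9}: Y {7,9}->{}; X {3,4,5,6}->{}; V {3,4,6,8,9}->{}
So after all 3 constraints: D(V) = {}

Answer: {}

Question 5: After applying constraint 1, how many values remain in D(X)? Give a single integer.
Constraint 1 (Z + X = Y) on D(Z)={3,4,5,6,8,9} D(X)={3,4,5,6,7,8} D(Y)={3,7,9}: Z {3,4,5,6,8,9}->{3,4,5,6}; X {3,4,5,6,7,8}->{3,4,5,6}; Y {3,7,9}->{7,9}
So after constraint 1: D(X)={3,4,5,6}, size = 4

Answer: 4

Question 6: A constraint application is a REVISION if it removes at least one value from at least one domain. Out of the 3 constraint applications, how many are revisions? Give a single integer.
Answer: 2

Derivation:
Constraint 1 (Z + X = Y) on D(Z)={3,4,5,6,8,9} D(X)={3,4,5,6,7,8} D(Y)={3,7,9}: Z {3,4,5,6,8,9}->{3,4,5,6}; X {3,4,5,6,7,8}->{3,4,5,6}; Y {3,7,9}->{7,9} => REVISION
Constraint 2 (V != X) on D(V)={3,4,6,8,9} D(X)={3,4,5,6}: no change => not a revision
Constraint 3 (Y + X = V) on D(Y)={7,9} D(X)={3,4,5,6} D(V)={3,4,6,8,9}: Y {7,9}->{}; X {3,4,5,6}->{}; V {3,4,6,8,9}->{} => REVISION
Total revisions = 2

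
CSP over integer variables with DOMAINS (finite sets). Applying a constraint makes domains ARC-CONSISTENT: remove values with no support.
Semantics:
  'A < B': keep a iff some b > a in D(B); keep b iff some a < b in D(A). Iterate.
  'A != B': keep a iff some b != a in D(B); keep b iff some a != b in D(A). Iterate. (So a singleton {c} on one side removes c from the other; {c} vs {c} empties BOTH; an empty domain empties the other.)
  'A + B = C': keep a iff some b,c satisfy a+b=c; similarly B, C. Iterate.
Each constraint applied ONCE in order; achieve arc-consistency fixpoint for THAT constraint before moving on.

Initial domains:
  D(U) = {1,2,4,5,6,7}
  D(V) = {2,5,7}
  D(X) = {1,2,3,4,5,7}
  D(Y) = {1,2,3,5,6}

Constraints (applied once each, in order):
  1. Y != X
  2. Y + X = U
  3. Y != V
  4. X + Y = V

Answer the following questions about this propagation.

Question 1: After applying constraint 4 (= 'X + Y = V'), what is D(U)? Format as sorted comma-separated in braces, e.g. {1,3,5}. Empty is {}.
Answer: {2,4,5,6,7}

Derivation:
Constraint 1 (Y != X) on D(Y)={1,2,3,5,6} D(X)={1,2,3,4,5,7}: no change
Constraint 2 (Y + X = U) on D(Y)={1,2,3,5,6} D(X)={1,2,3,4,5,7} D(U)={1,2,4,5,6,7}: X {1,2,3,4,5,7}->{1,2,3,4,5}; U {1,2,4,5,6,7}->{2,4,5,6,7}
Constraint 3 (Y != V) on D(Y)={1,2,3,5,6} D(V)={2,5,7}: no change
Constraint 4 (X + Y = V) on D(X)={1,2,3,4,5} D(Y)={1,2,3,5,6} D(V)={2,5,7}: no change
So after constraint 4: D(U) = {2,4,5,6,7}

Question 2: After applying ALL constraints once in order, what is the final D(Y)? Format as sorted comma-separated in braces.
Answer: {1,2,3,5,6}

Derivation:
Constraint 1 (Y != X) on D(Y)={1,2,3,5,6} D(X)={1,2,3,4,5,7}: no change
Constraint 2 (Y + X = U) on D(Y)={1,2,3,5,6} D(X)={1,2,3,4,5,7} D(U)={1,2,4,5,6,7}: X {1,2,3,4,5,7}->{1,2,3,4,5}; U {1,2,4,5,6,7}->{2,4,5,6,7}
Constraint 3 (Y != V) on D(Y)={1,2,3,5,6} D(V)={2,5,7}: no change
Constraint 4 (X + Y = V) on D(X)={1,2,3,4,5} D(Y)={1,2,3,5,6} D(V)={2,5,7}: no change
So after all 4 constraints: D(Y) = {1,2,3,5,6}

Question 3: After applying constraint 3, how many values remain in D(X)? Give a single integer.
Answer: 5

Derivation:
Constraint 1 (Y != X) on D(Y)={1,2,3,5,6} D(X)={1,2,3,4,5,7}: no change
Constraint 2 (Y + X = U) on D(Y)={1,2,3,5,6} D(X)={1,2,3,4,5,7} D(U)={1,2,4,5,6,7}: X {1,2,3,4,5,7}->{1,2,3,4,5}; U {1,2,4,5,6,7}->{2,4,5,6,7}
Constraint 3 (Y != V) on D(Y)={1,2,3,5,6} D(V)={2,5,7}: no change
So after constraint 3: D(X)={1,2,3,4,5}, size = 5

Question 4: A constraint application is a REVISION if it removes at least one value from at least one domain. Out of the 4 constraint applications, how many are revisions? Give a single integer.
Constraint 1 (Y != X) on D(Y)={1,2,3,5,6} D(X)={1,2,3,4,5,7}: no change => not a revision
Constraint 2 (Y + X = U) on D(Y)={1,2,3,5,6} D(X)={1,2,3,4,5,7} D(U)={1,2,4,5,6,7}: X {1,2,3,4,5,7}->{1,2,3,4,5}; U {1,2,4,5,6,7}->{2,4,5,6,7} => REVISION
Constraint 3 (Y != V) on D(Y)={1,2,3,5,6} D(V)={2,5,7}: no change => not a revision
Constraint 4 (X + Y = V) on D(X)={1,2,3,4,5} D(Y)={1,2,3,5,6} D(V)={2,5,7}: no change => not a revision
Total revisions = 1

Answer: 1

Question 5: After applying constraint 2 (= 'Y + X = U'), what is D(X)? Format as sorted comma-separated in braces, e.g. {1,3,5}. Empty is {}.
Constraint 1 (Y != X) on D(Y)={1,2,3,5,6} D(X)={1,2,3,4,5,7}: no change
Constraint 2 (Y + X = U) on D(Y)={1,2,3,5,6} D(X)={1,2,3,4,5,7} D(U)={1,2,4,5,6,7}: X {1,2,3,4,5,7}->{1,2,3,4,5}; U {1,2,4,5,6,7}->{2,4,5,6,7}
So after constraint 2: D(X) = {1,2,3,4,5}

Answer: {1,2,3,4,5}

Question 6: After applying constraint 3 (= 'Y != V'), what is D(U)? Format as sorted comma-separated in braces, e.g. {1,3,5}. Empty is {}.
Constraint 1 (Y != X) on D(Y)={1,2,3,5,6} D(X)={1,2,3,4,5,7}: no change
Constraint 2 (Y + X = U) on D(Y)={1,2,3,5,6} D(X)={1,2,3,4,5,7} D(U)={1,2,4,5,6,7}: X {1,2,3,4,5,7}->{1,2,3,4,5}; U {1,2,4,5,6,7}->{2,4,5,6,7}
Constraint 3 (Y != V) on D(Y)={1,2,3,5,6} D(V)={2,5,7}: no change
So after constraint 3: D(U) = {2,4,5,6,7}

Answer: {2,4,5,6,7}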